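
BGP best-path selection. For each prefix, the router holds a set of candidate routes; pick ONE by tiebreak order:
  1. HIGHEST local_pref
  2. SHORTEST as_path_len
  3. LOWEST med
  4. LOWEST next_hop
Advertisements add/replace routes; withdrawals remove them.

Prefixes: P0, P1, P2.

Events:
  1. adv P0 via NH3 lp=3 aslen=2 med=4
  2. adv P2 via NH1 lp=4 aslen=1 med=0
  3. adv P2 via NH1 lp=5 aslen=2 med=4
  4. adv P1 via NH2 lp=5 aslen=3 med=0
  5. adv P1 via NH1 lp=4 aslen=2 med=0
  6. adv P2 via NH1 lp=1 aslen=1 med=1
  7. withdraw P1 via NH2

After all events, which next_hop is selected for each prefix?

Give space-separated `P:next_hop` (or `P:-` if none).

Op 1: best P0=NH3 P1=- P2=-
Op 2: best P0=NH3 P1=- P2=NH1
Op 3: best P0=NH3 P1=- P2=NH1
Op 4: best P0=NH3 P1=NH2 P2=NH1
Op 5: best P0=NH3 P1=NH2 P2=NH1
Op 6: best P0=NH3 P1=NH2 P2=NH1
Op 7: best P0=NH3 P1=NH1 P2=NH1

Answer: P0:NH3 P1:NH1 P2:NH1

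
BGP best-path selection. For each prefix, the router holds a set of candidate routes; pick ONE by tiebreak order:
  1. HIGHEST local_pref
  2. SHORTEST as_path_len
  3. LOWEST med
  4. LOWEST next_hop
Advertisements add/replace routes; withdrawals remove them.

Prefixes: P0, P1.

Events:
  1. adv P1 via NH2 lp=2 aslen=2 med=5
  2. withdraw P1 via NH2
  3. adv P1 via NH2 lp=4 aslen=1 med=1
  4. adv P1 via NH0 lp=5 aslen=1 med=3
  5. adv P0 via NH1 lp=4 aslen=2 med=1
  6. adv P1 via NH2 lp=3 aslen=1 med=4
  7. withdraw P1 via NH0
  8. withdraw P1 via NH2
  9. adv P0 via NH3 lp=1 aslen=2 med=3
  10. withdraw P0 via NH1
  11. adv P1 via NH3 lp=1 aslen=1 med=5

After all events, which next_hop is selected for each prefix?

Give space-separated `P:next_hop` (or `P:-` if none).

Answer: P0:NH3 P1:NH3

Derivation:
Op 1: best P0=- P1=NH2
Op 2: best P0=- P1=-
Op 3: best P0=- P1=NH2
Op 4: best P0=- P1=NH0
Op 5: best P0=NH1 P1=NH0
Op 6: best P0=NH1 P1=NH0
Op 7: best P0=NH1 P1=NH2
Op 8: best P0=NH1 P1=-
Op 9: best P0=NH1 P1=-
Op 10: best P0=NH3 P1=-
Op 11: best P0=NH3 P1=NH3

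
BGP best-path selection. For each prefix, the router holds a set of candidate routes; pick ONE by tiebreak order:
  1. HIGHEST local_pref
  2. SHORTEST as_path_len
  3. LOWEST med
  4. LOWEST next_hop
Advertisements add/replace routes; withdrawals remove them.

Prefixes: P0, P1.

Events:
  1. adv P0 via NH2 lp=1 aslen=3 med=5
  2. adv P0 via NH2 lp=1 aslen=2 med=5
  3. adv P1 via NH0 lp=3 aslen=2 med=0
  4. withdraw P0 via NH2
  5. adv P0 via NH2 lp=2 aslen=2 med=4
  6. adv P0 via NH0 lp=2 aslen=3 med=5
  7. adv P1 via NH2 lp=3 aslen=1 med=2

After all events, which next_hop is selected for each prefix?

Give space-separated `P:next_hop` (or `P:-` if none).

Op 1: best P0=NH2 P1=-
Op 2: best P0=NH2 P1=-
Op 3: best P0=NH2 P1=NH0
Op 4: best P0=- P1=NH0
Op 5: best P0=NH2 P1=NH0
Op 6: best P0=NH2 P1=NH0
Op 7: best P0=NH2 P1=NH2

Answer: P0:NH2 P1:NH2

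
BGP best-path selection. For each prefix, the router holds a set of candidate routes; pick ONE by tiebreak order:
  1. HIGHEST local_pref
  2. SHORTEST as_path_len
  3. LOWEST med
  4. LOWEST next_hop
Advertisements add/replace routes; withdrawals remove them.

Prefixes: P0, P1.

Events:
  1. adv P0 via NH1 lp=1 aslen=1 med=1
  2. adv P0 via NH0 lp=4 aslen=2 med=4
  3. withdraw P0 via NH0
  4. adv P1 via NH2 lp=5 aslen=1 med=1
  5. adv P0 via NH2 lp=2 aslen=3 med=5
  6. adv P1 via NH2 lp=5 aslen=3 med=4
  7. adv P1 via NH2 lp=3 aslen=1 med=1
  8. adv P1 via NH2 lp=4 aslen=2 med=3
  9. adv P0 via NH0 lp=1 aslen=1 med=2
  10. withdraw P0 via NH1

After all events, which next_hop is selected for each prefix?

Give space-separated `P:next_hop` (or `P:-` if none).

Op 1: best P0=NH1 P1=-
Op 2: best P0=NH0 P1=-
Op 3: best P0=NH1 P1=-
Op 4: best P0=NH1 P1=NH2
Op 5: best P0=NH2 P1=NH2
Op 6: best P0=NH2 P1=NH2
Op 7: best P0=NH2 P1=NH2
Op 8: best P0=NH2 P1=NH2
Op 9: best P0=NH2 P1=NH2
Op 10: best P0=NH2 P1=NH2

Answer: P0:NH2 P1:NH2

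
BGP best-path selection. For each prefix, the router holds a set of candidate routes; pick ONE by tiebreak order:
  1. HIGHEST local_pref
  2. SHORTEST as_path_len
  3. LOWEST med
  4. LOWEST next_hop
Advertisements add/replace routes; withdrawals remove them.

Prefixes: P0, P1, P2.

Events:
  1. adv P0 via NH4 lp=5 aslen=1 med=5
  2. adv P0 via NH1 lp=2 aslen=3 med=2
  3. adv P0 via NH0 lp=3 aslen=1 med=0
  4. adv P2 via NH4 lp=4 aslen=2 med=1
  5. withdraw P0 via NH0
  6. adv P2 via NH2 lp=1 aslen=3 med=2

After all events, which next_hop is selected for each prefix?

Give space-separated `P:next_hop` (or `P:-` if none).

Answer: P0:NH4 P1:- P2:NH4

Derivation:
Op 1: best P0=NH4 P1=- P2=-
Op 2: best P0=NH4 P1=- P2=-
Op 3: best P0=NH4 P1=- P2=-
Op 4: best P0=NH4 P1=- P2=NH4
Op 5: best P0=NH4 P1=- P2=NH4
Op 6: best P0=NH4 P1=- P2=NH4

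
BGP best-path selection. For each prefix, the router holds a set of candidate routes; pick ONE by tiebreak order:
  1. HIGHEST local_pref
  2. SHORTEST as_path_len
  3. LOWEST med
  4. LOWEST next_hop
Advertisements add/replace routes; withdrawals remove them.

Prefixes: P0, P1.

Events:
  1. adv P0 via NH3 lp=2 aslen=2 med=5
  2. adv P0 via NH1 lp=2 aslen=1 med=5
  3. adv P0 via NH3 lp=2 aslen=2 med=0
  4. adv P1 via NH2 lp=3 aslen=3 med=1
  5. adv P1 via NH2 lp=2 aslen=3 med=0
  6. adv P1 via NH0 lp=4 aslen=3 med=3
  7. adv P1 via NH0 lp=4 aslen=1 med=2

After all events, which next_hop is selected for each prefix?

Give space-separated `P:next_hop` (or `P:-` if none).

Answer: P0:NH1 P1:NH0

Derivation:
Op 1: best P0=NH3 P1=-
Op 2: best P0=NH1 P1=-
Op 3: best P0=NH1 P1=-
Op 4: best P0=NH1 P1=NH2
Op 5: best P0=NH1 P1=NH2
Op 6: best P0=NH1 P1=NH0
Op 7: best P0=NH1 P1=NH0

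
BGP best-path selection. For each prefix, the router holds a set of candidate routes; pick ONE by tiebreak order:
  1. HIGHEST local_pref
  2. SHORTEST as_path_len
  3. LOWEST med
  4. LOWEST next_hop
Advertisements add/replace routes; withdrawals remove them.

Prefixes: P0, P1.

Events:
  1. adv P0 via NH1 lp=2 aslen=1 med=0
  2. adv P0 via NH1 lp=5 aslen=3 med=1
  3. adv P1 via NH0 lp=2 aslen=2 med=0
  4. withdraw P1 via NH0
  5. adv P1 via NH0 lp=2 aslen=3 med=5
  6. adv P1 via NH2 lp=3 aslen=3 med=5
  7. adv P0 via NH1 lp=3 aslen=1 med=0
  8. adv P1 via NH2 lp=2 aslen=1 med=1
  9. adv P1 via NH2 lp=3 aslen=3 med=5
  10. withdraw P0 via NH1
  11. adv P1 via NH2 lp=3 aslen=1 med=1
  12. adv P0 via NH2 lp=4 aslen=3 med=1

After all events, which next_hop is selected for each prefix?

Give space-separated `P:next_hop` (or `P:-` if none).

Op 1: best P0=NH1 P1=-
Op 2: best P0=NH1 P1=-
Op 3: best P0=NH1 P1=NH0
Op 4: best P0=NH1 P1=-
Op 5: best P0=NH1 P1=NH0
Op 6: best P0=NH1 P1=NH2
Op 7: best P0=NH1 P1=NH2
Op 8: best P0=NH1 P1=NH2
Op 9: best P0=NH1 P1=NH2
Op 10: best P0=- P1=NH2
Op 11: best P0=- P1=NH2
Op 12: best P0=NH2 P1=NH2

Answer: P0:NH2 P1:NH2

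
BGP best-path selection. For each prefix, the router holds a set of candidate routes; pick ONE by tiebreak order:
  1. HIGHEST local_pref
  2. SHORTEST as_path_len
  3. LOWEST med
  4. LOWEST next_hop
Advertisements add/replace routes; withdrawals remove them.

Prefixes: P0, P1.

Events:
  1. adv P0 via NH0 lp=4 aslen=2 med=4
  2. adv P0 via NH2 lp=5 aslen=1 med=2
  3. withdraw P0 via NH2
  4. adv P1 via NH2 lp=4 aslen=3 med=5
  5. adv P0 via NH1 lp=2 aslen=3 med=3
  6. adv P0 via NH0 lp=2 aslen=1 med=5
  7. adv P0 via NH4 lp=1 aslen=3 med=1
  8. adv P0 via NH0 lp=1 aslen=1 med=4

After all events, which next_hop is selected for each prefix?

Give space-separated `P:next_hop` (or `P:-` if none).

Op 1: best P0=NH0 P1=-
Op 2: best P0=NH2 P1=-
Op 3: best P0=NH0 P1=-
Op 4: best P0=NH0 P1=NH2
Op 5: best P0=NH0 P1=NH2
Op 6: best P0=NH0 P1=NH2
Op 7: best P0=NH0 P1=NH2
Op 8: best P0=NH1 P1=NH2

Answer: P0:NH1 P1:NH2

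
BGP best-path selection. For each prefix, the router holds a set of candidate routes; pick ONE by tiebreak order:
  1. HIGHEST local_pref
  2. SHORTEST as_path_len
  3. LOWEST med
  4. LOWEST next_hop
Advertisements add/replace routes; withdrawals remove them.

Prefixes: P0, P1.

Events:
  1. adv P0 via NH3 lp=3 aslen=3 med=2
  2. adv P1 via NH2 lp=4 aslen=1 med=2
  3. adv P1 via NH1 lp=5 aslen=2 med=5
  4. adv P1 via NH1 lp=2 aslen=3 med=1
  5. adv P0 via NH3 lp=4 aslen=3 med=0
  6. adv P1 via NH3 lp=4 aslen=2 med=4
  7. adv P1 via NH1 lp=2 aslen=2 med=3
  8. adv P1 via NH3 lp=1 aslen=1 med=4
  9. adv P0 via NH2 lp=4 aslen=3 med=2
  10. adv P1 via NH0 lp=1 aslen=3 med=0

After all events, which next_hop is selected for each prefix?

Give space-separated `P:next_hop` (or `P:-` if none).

Op 1: best P0=NH3 P1=-
Op 2: best P0=NH3 P1=NH2
Op 3: best P0=NH3 P1=NH1
Op 4: best P0=NH3 P1=NH2
Op 5: best P0=NH3 P1=NH2
Op 6: best P0=NH3 P1=NH2
Op 7: best P0=NH3 P1=NH2
Op 8: best P0=NH3 P1=NH2
Op 9: best P0=NH3 P1=NH2
Op 10: best P0=NH3 P1=NH2

Answer: P0:NH3 P1:NH2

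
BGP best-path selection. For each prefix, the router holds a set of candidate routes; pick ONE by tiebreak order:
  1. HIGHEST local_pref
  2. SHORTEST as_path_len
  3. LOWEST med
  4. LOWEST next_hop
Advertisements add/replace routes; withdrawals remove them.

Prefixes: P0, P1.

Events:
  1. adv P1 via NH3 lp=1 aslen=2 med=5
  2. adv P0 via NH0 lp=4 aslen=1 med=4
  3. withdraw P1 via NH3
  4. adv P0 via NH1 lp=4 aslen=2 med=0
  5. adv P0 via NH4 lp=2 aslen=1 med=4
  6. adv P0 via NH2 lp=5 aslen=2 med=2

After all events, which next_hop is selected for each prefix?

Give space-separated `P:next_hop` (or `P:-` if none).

Op 1: best P0=- P1=NH3
Op 2: best P0=NH0 P1=NH3
Op 3: best P0=NH0 P1=-
Op 4: best P0=NH0 P1=-
Op 5: best P0=NH0 P1=-
Op 6: best P0=NH2 P1=-

Answer: P0:NH2 P1:-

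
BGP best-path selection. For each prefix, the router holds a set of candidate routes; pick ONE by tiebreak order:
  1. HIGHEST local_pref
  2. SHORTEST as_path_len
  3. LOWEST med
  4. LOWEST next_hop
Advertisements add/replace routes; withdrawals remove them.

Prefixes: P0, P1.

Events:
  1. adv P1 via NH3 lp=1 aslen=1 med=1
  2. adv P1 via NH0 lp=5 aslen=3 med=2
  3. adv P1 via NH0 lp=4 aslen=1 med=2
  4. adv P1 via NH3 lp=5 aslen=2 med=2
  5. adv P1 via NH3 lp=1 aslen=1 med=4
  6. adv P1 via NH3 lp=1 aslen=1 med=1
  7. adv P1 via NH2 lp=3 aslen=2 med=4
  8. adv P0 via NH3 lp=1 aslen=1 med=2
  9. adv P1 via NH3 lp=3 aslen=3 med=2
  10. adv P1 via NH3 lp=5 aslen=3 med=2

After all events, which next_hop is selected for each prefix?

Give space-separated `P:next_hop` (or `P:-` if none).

Answer: P0:NH3 P1:NH3

Derivation:
Op 1: best P0=- P1=NH3
Op 2: best P0=- P1=NH0
Op 3: best P0=- P1=NH0
Op 4: best P0=- P1=NH3
Op 5: best P0=- P1=NH0
Op 6: best P0=- P1=NH0
Op 7: best P0=- P1=NH0
Op 8: best P0=NH3 P1=NH0
Op 9: best P0=NH3 P1=NH0
Op 10: best P0=NH3 P1=NH3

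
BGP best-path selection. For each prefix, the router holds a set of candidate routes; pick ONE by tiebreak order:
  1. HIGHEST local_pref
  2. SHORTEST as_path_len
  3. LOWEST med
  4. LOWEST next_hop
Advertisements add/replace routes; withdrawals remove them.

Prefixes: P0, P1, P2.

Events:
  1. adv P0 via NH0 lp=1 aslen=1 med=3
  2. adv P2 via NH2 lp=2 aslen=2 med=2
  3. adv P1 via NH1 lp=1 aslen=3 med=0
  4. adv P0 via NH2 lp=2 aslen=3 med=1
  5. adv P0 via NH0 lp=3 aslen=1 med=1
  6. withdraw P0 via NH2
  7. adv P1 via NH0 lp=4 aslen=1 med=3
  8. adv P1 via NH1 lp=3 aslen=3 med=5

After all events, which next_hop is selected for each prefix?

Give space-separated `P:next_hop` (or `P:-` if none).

Op 1: best P0=NH0 P1=- P2=-
Op 2: best P0=NH0 P1=- P2=NH2
Op 3: best P0=NH0 P1=NH1 P2=NH2
Op 4: best P0=NH2 P1=NH1 P2=NH2
Op 5: best P0=NH0 P1=NH1 P2=NH2
Op 6: best P0=NH0 P1=NH1 P2=NH2
Op 7: best P0=NH0 P1=NH0 P2=NH2
Op 8: best P0=NH0 P1=NH0 P2=NH2

Answer: P0:NH0 P1:NH0 P2:NH2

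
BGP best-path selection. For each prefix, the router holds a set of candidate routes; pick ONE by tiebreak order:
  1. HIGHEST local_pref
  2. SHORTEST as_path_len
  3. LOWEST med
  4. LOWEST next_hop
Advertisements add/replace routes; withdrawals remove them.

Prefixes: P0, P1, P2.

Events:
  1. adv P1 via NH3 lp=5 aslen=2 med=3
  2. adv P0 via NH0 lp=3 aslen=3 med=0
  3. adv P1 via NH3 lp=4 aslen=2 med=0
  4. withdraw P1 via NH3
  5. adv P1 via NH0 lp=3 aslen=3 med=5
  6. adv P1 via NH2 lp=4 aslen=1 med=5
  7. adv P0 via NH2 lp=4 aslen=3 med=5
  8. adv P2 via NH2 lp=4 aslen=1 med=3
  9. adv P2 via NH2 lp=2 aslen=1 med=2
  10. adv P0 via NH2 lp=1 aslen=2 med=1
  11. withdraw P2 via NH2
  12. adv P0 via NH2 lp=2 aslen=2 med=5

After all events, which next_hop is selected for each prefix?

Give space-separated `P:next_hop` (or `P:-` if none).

Answer: P0:NH0 P1:NH2 P2:-

Derivation:
Op 1: best P0=- P1=NH3 P2=-
Op 2: best P0=NH0 P1=NH3 P2=-
Op 3: best P0=NH0 P1=NH3 P2=-
Op 4: best P0=NH0 P1=- P2=-
Op 5: best P0=NH0 P1=NH0 P2=-
Op 6: best P0=NH0 P1=NH2 P2=-
Op 7: best P0=NH2 P1=NH2 P2=-
Op 8: best P0=NH2 P1=NH2 P2=NH2
Op 9: best P0=NH2 P1=NH2 P2=NH2
Op 10: best P0=NH0 P1=NH2 P2=NH2
Op 11: best P0=NH0 P1=NH2 P2=-
Op 12: best P0=NH0 P1=NH2 P2=-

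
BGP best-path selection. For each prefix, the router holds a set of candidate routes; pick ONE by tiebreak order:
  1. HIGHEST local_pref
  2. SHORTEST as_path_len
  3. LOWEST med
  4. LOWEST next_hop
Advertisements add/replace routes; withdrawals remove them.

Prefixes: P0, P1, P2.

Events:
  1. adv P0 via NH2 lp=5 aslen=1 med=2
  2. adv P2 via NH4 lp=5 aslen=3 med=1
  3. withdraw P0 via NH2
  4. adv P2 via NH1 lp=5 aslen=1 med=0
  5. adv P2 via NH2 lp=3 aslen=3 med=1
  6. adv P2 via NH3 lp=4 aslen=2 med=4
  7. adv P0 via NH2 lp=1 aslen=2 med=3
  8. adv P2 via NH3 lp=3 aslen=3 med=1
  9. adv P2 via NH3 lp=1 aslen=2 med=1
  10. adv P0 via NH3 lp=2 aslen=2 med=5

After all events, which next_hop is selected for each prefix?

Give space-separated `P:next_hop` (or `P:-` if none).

Op 1: best P0=NH2 P1=- P2=-
Op 2: best P0=NH2 P1=- P2=NH4
Op 3: best P0=- P1=- P2=NH4
Op 4: best P0=- P1=- P2=NH1
Op 5: best P0=- P1=- P2=NH1
Op 6: best P0=- P1=- P2=NH1
Op 7: best P0=NH2 P1=- P2=NH1
Op 8: best P0=NH2 P1=- P2=NH1
Op 9: best P0=NH2 P1=- P2=NH1
Op 10: best P0=NH3 P1=- P2=NH1

Answer: P0:NH3 P1:- P2:NH1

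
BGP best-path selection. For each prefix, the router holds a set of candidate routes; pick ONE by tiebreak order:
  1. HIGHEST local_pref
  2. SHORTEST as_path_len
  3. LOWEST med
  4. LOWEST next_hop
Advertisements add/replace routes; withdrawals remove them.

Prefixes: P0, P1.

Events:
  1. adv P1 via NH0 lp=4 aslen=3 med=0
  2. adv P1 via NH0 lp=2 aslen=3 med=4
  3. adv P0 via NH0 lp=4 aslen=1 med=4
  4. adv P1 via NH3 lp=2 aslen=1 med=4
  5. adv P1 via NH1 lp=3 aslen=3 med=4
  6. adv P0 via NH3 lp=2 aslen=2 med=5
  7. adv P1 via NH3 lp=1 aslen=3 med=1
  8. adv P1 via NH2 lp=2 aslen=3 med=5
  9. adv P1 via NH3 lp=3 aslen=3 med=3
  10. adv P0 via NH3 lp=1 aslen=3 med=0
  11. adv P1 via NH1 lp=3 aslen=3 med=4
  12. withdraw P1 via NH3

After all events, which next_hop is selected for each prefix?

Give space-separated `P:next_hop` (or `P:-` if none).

Answer: P0:NH0 P1:NH1

Derivation:
Op 1: best P0=- P1=NH0
Op 2: best P0=- P1=NH0
Op 3: best P0=NH0 P1=NH0
Op 4: best P0=NH0 P1=NH3
Op 5: best P0=NH0 P1=NH1
Op 6: best P0=NH0 P1=NH1
Op 7: best P0=NH0 P1=NH1
Op 8: best P0=NH0 P1=NH1
Op 9: best P0=NH0 P1=NH3
Op 10: best P0=NH0 P1=NH3
Op 11: best P0=NH0 P1=NH3
Op 12: best P0=NH0 P1=NH1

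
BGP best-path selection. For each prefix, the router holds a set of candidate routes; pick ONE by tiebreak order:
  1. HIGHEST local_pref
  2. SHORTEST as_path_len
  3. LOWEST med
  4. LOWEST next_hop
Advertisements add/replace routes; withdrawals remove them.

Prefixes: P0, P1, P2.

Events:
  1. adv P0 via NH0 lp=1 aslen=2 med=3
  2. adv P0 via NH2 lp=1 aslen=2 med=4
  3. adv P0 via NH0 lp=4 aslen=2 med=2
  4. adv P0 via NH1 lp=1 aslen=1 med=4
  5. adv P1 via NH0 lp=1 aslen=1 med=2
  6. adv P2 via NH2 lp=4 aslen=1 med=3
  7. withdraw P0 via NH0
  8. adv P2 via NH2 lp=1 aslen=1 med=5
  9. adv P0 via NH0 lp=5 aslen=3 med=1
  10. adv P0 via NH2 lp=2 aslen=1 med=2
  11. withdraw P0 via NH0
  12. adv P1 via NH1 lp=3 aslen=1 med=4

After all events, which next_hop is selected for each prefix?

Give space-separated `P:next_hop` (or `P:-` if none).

Answer: P0:NH2 P1:NH1 P2:NH2

Derivation:
Op 1: best P0=NH0 P1=- P2=-
Op 2: best P0=NH0 P1=- P2=-
Op 3: best P0=NH0 P1=- P2=-
Op 4: best P0=NH0 P1=- P2=-
Op 5: best P0=NH0 P1=NH0 P2=-
Op 6: best P0=NH0 P1=NH0 P2=NH2
Op 7: best P0=NH1 P1=NH0 P2=NH2
Op 8: best P0=NH1 P1=NH0 P2=NH2
Op 9: best P0=NH0 P1=NH0 P2=NH2
Op 10: best P0=NH0 P1=NH0 P2=NH2
Op 11: best P0=NH2 P1=NH0 P2=NH2
Op 12: best P0=NH2 P1=NH1 P2=NH2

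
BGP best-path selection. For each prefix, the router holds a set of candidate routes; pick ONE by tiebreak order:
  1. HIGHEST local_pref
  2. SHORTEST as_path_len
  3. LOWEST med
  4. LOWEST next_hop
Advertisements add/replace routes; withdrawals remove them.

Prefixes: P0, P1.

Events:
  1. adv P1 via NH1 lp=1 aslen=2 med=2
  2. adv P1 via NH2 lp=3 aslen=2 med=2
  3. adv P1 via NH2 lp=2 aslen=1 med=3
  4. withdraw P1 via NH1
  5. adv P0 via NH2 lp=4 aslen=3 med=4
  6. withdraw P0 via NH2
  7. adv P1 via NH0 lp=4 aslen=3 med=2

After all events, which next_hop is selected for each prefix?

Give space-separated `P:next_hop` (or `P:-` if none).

Answer: P0:- P1:NH0

Derivation:
Op 1: best P0=- P1=NH1
Op 2: best P0=- P1=NH2
Op 3: best P0=- P1=NH2
Op 4: best P0=- P1=NH2
Op 5: best P0=NH2 P1=NH2
Op 6: best P0=- P1=NH2
Op 7: best P0=- P1=NH0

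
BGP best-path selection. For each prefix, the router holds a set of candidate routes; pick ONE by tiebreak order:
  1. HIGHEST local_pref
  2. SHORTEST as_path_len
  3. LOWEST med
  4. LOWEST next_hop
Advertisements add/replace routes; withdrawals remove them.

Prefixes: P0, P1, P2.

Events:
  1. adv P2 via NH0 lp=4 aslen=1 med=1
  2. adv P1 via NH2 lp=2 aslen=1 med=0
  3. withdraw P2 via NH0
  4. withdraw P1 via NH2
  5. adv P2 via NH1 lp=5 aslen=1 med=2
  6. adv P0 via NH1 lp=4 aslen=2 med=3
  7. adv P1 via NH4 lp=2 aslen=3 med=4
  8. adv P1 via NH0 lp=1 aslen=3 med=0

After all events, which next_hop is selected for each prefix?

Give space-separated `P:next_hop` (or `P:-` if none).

Op 1: best P0=- P1=- P2=NH0
Op 2: best P0=- P1=NH2 P2=NH0
Op 3: best P0=- P1=NH2 P2=-
Op 4: best P0=- P1=- P2=-
Op 5: best P0=- P1=- P2=NH1
Op 6: best P0=NH1 P1=- P2=NH1
Op 7: best P0=NH1 P1=NH4 P2=NH1
Op 8: best P0=NH1 P1=NH4 P2=NH1

Answer: P0:NH1 P1:NH4 P2:NH1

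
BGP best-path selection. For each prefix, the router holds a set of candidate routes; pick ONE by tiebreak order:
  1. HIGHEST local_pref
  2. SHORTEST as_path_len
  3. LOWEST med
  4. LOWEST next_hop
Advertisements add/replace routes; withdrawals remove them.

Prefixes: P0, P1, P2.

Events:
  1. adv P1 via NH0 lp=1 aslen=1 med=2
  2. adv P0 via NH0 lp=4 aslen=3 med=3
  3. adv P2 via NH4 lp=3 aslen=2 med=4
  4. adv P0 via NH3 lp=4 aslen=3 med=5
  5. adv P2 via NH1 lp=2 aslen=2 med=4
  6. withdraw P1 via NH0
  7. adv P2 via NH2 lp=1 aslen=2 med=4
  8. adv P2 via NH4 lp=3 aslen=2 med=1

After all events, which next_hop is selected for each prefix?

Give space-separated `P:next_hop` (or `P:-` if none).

Op 1: best P0=- P1=NH0 P2=-
Op 2: best P0=NH0 P1=NH0 P2=-
Op 3: best P0=NH0 P1=NH0 P2=NH4
Op 4: best P0=NH0 P1=NH0 P2=NH4
Op 5: best P0=NH0 P1=NH0 P2=NH4
Op 6: best P0=NH0 P1=- P2=NH4
Op 7: best P0=NH0 P1=- P2=NH4
Op 8: best P0=NH0 P1=- P2=NH4

Answer: P0:NH0 P1:- P2:NH4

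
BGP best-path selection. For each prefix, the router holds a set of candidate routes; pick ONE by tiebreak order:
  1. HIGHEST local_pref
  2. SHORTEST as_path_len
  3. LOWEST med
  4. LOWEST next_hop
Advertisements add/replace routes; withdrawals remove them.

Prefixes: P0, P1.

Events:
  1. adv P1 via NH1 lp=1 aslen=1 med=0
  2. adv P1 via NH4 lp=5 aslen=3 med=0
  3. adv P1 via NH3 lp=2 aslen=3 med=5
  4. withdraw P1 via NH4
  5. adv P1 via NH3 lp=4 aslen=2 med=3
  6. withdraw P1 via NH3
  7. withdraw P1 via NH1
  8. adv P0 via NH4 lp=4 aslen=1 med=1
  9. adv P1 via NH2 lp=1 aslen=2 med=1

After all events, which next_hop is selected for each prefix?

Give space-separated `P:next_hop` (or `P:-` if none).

Op 1: best P0=- P1=NH1
Op 2: best P0=- P1=NH4
Op 3: best P0=- P1=NH4
Op 4: best P0=- P1=NH3
Op 5: best P0=- P1=NH3
Op 6: best P0=- P1=NH1
Op 7: best P0=- P1=-
Op 8: best P0=NH4 P1=-
Op 9: best P0=NH4 P1=NH2

Answer: P0:NH4 P1:NH2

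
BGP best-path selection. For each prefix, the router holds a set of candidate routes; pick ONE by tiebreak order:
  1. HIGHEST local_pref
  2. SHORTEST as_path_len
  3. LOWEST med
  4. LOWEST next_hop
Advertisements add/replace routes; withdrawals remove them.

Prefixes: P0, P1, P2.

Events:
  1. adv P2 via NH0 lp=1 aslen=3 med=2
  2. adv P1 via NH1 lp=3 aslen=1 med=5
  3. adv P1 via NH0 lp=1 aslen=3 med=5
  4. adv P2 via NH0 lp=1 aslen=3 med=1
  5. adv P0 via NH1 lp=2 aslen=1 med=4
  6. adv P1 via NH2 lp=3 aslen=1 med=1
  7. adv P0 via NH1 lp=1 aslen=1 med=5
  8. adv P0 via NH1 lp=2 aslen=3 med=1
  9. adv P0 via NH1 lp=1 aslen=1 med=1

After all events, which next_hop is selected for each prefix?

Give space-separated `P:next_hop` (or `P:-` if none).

Answer: P0:NH1 P1:NH2 P2:NH0

Derivation:
Op 1: best P0=- P1=- P2=NH0
Op 2: best P0=- P1=NH1 P2=NH0
Op 3: best P0=- P1=NH1 P2=NH0
Op 4: best P0=- P1=NH1 P2=NH0
Op 5: best P0=NH1 P1=NH1 P2=NH0
Op 6: best P0=NH1 P1=NH2 P2=NH0
Op 7: best P0=NH1 P1=NH2 P2=NH0
Op 8: best P0=NH1 P1=NH2 P2=NH0
Op 9: best P0=NH1 P1=NH2 P2=NH0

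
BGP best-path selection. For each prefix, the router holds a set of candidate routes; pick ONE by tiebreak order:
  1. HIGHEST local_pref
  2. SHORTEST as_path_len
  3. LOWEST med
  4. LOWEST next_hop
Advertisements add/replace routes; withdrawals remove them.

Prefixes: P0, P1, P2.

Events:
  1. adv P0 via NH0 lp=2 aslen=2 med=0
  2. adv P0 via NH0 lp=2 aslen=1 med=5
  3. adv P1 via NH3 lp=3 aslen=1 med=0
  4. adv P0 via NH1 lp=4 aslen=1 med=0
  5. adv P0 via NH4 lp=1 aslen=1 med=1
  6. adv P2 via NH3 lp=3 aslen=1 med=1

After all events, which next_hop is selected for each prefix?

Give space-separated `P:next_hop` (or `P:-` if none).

Answer: P0:NH1 P1:NH3 P2:NH3

Derivation:
Op 1: best P0=NH0 P1=- P2=-
Op 2: best P0=NH0 P1=- P2=-
Op 3: best P0=NH0 P1=NH3 P2=-
Op 4: best P0=NH1 P1=NH3 P2=-
Op 5: best P0=NH1 P1=NH3 P2=-
Op 6: best P0=NH1 P1=NH3 P2=NH3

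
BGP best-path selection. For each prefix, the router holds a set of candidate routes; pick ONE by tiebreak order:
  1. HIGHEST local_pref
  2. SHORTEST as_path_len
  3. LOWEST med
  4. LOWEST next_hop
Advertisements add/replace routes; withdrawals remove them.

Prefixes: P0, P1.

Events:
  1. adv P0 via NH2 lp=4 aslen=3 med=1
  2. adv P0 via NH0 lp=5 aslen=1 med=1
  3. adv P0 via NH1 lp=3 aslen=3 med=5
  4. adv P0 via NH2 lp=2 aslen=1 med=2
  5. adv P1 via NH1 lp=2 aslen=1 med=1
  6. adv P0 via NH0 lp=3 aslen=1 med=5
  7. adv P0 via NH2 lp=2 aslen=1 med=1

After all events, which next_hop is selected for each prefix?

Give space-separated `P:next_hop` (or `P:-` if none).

Answer: P0:NH0 P1:NH1

Derivation:
Op 1: best P0=NH2 P1=-
Op 2: best P0=NH0 P1=-
Op 3: best P0=NH0 P1=-
Op 4: best P0=NH0 P1=-
Op 5: best P0=NH0 P1=NH1
Op 6: best P0=NH0 P1=NH1
Op 7: best P0=NH0 P1=NH1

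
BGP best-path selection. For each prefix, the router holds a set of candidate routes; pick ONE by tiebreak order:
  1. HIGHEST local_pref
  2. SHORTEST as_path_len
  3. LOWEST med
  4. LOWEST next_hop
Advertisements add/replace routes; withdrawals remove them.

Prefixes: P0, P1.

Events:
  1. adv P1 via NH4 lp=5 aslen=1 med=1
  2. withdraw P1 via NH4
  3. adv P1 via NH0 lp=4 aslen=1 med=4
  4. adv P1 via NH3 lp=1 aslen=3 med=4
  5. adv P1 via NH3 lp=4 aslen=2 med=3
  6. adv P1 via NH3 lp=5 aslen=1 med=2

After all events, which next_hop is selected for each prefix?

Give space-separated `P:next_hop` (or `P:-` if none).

Op 1: best P0=- P1=NH4
Op 2: best P0=- P1=-
Op 3: best P0=- P1=NH0
Op 4: best P0=- P1=NH0
Op 5: best P0=- P1=NH0
Op 6: best P0=- P1=NH3

Answer: P0:- P1:NH3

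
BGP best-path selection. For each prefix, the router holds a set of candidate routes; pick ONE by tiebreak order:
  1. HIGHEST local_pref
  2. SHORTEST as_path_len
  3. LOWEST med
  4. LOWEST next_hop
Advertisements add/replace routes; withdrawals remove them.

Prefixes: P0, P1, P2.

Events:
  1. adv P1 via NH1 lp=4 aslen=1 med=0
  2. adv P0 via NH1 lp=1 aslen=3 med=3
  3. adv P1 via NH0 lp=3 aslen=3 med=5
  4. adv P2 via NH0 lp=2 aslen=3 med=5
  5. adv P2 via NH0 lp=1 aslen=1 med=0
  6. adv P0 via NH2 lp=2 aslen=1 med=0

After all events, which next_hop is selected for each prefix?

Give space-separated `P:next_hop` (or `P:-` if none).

Answer: P0:NH2 P1:NH1 P2:NH0

Derivation:
Op 1: best P0=- P1=NH1 P2=-
Op 2: best P0=NH1 P1=NH1 P2=-
Op 3: best P0=NH1 P1=NH1 P2=-
Op 4: best P0=NH1 P1=NH1 P2=NH0
Op 5: best P0=NH1 P1=NH1 P2=NH0
Op 6: best P0=NH2 P1=NH1 P2=NH0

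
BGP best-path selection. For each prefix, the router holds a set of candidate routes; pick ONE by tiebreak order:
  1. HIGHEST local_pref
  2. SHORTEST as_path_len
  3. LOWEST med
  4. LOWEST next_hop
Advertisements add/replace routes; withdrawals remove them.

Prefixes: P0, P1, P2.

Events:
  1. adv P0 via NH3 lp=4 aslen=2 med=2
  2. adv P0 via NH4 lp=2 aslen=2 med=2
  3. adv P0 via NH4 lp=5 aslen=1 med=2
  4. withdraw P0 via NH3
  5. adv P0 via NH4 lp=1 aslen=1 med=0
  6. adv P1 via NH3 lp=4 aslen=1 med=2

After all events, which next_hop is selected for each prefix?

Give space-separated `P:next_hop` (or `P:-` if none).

Answer: P0:NH4 P1:NH3 P2:-

Derivation:
Op 1: best P0=NH3 P1=- P2=-
Op 2: best P0=NH3 P1=- P2=-
Op 3: best P0=NH4 P1=- P2=-
Op 4: best P0=NH4 P1=- P2=-
Op 5: best P0=NH4 P1=- P2=-
Op 6: best P0=NH4 P1=NH3 P2=-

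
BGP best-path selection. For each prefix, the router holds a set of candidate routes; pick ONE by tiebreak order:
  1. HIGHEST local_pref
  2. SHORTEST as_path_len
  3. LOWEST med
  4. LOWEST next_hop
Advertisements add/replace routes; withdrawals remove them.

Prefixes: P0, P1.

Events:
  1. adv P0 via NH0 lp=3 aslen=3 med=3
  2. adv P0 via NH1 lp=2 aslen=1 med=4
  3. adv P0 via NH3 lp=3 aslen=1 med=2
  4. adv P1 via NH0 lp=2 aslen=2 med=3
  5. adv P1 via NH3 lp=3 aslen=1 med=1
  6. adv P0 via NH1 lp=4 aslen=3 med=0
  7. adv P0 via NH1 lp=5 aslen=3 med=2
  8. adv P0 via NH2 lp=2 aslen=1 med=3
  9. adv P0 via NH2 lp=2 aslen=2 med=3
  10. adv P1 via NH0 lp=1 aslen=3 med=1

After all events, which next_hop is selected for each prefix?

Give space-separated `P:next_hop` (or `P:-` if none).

Op 1: best P0=NH0 P1=-
Op 2: best P0=NH0 P1=-
Op 3: best P0=NH3 P1=-
Op 4: best P0=NH3 P1=NH0
Op 5: best P0=NH3 P1=NH3
Op 6: best P0=NH1 P1=NH3
Op 7: best P0=NH1 P1=NH3
Op 8: best P0=NH1 P1=NH3
Op 9: best P0=NH1 P1=NH3
Op 10: best P0=NH1 P1=NH3

Answer: P0:NH1 P1:NH3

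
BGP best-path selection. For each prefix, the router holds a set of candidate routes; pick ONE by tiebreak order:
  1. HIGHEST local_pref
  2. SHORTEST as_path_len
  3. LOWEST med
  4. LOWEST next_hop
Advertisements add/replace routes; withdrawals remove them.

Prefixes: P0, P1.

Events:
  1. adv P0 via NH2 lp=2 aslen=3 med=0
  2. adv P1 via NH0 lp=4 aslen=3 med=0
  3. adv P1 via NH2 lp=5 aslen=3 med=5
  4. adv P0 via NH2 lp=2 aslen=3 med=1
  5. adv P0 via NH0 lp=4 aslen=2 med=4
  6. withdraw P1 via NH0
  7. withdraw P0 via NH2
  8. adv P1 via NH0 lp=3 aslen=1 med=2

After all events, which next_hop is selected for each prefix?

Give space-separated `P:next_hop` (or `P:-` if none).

Answer: P0:NH0 P1:NH2

Derivation:
Op 1: best P0=NH2 P1=-
Op 2: best P0=NH2 P1=NH0
Op 3: best P0=NH2 P1=NH2
Op 4: best P0=NH2 P1=NH2
Op 5: best P0=NH0 P1=NH2
Op 6: best P0=NH0 P1=NH2
Op 7: best P0=NH0 P1=NH2
Op 8: best P0=NH0 P1=NH2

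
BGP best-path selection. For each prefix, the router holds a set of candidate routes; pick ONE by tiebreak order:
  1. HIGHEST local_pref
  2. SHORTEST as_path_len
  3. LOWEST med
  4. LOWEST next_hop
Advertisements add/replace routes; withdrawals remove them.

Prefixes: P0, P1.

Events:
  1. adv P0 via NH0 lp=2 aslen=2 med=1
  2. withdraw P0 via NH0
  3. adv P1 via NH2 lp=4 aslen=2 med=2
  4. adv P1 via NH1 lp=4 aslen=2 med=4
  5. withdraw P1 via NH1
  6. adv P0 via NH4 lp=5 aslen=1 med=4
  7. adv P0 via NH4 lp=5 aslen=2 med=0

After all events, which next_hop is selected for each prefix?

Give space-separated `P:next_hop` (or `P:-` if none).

Answer: P0:NH4 P1:NH2

Derivation:
Op 1: best P0=NH0 P1=-
Op 2: best P0=- P1=-
Op 3: best P0=- P1=NH2
Op 4: best P0=- P1=NH2
Op 5: best P0=- P1=NH2
Op 6: best P0=NH4 P1=NH2
Op 7: best P0=NH4 P1=NH2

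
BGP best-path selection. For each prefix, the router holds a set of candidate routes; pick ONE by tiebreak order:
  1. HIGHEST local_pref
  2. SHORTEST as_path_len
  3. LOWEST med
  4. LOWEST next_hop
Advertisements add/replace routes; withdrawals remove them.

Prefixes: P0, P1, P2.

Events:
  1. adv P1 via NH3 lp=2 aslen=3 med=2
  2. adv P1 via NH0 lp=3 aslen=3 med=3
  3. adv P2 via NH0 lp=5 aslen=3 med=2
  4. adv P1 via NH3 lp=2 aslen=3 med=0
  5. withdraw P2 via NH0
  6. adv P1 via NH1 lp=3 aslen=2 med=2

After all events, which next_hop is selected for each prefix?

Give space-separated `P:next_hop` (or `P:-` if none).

Answer: P0:- P1:NH1 P2:-

Derivation:
Op 1: best P0=- P1=NH3 P2=-
Op 2: best P0=- P1=NH0 P2=-
Op 3: best P0=- P1=NH0 P2=NH0
Op 4: best P0=- P1=NH0 P2=NH0
Op 5: best P0=- P1=NH0 P2=-
Op 6: best P0=- P1=NH1 P2=-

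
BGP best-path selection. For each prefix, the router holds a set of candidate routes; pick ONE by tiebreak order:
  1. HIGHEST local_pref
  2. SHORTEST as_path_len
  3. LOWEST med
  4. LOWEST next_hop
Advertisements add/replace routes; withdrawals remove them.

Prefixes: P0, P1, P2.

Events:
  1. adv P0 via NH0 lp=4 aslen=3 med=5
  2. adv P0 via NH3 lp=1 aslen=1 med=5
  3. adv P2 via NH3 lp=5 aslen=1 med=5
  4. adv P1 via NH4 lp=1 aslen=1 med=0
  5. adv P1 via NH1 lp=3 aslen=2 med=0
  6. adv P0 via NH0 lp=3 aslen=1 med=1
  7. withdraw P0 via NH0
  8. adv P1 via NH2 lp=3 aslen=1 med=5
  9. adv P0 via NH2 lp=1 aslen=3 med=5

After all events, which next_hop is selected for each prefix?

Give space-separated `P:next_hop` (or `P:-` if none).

Op 1: best P0=NH0 P1=- P2=-
Op 2: best P0=NH0 P1=- P2=-
Op 3: best P0=NH0 P1=- P2=NH3
Op 4: best P0=NH0 P1=NH4 P2=NH3
Op 5: best P0=NH0 P1=NH1 P2=NH3
Op 6: best P0=NH0 P1=NH1 P2=NH3
Op 7: best P0=NH3 P1=NH1 P2=NH3
Op 8: best P0=NH3 P1=NH2 P2=NH3
Op 9: best P0=NH3 P1=NH2 P2=NH3

Answer: P0:NH3 P1:NH2 P2:NH3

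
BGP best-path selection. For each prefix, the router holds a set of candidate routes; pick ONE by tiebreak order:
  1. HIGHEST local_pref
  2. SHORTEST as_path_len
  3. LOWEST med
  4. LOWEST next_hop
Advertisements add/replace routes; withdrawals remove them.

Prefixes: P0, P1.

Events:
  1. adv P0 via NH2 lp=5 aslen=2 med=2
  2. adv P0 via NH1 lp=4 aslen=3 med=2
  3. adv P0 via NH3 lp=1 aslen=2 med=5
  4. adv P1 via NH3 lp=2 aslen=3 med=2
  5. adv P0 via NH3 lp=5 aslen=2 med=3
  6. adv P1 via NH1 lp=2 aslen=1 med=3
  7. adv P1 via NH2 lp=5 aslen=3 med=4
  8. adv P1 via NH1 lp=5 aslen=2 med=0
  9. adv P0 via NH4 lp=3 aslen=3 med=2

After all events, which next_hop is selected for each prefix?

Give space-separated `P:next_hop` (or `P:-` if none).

Op 1: best P0=NH2 P1=-
Op 2: best P0=NH2 P1=-
Op 3: best P0=NH2 P1=-
Op 4: best P0=NH2 P1=NH3
Op 5: best P0=NH2 P1=NH3
Op 6: best P0=NH2 P1=NH1
Op 7: best P0=NH2 P1=NH2
Op 8: best P0=NH2 P1=NH1
Op 9: best P0=NH2 P1=NH1

Answer: P0:NH2 P1:NH1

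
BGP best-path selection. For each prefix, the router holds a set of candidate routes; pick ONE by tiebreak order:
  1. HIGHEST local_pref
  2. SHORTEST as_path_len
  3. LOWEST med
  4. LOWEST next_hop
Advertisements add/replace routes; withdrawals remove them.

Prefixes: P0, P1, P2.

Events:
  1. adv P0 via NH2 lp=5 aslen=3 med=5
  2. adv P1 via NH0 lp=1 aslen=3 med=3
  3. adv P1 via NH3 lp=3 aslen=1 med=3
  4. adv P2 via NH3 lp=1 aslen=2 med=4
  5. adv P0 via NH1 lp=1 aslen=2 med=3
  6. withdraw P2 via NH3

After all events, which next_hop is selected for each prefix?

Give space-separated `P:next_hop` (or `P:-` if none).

Op 1: best P0=NH2 P1=- P2=-
Op 2: best P0=NH2 P1=NH0 P2=-
Op 3: best P0=NH2 P1=NH3 P2=-
Op 4: best P0=NH2 P1=NH3 P2=NH3
Op 5: best P0=NH2 P1=NH3 P2=NH3
Op 6: best P0=NH2 P1=NH3 P2=-

Answer: P0:NH2 P1:NH3 P2:-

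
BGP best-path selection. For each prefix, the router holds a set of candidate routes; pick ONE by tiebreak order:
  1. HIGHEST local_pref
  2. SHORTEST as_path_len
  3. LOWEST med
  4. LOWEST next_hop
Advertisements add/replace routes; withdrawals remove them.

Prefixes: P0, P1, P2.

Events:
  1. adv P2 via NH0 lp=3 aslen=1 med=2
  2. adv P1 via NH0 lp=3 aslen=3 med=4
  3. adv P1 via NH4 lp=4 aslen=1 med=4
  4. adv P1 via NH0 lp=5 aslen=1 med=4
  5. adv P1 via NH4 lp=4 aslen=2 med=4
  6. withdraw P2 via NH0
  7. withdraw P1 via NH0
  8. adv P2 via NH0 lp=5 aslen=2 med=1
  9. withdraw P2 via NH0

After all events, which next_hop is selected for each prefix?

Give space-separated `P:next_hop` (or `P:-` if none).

Answer: P0:- P1:NH4 P2:-

Derivation:
Op 1: best P0=- P1=- P2=NH0
Op 2: best P0=- P1=NH0 P2=NH0
Op 3: best P0=- P1=NH4 P2=NH0
Op 4: best P0=- P1=NH0 P2=NH0
Op 5: best P0=- P1=NH0 P2=NH0
Op 6: best P0=- P1=NH0 P2=-
Op 7: best P0=- P1=NH4 P2=-
Op 8: best P0=- P1=NH4 P2=NH0
Op 9: best P0=- P1=NH4 P2=-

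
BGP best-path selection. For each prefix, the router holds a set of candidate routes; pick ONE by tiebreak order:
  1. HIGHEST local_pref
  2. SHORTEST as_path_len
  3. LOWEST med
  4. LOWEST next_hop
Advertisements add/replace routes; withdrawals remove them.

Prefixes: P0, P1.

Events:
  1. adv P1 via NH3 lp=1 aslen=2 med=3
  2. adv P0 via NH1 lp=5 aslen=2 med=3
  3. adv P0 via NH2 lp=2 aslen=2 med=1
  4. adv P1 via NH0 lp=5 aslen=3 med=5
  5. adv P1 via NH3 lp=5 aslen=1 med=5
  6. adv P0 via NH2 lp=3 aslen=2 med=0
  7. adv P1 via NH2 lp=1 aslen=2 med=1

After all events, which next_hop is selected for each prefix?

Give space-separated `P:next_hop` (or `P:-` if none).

Op 1: best P0=- P1=NH3
Op 2: best P0=NH1 P1=NH3
Op 3: best P0=NH1 P1=NH3
Op 4: best P0=NH1 P1=NH0
Op 5: best P0=NH1 P1=NH3
Op 6: best P0=NH1 P1=NH3
Op 7: best P0=NH1 P1=NH3

Answer: P0:NH1 P1:NH3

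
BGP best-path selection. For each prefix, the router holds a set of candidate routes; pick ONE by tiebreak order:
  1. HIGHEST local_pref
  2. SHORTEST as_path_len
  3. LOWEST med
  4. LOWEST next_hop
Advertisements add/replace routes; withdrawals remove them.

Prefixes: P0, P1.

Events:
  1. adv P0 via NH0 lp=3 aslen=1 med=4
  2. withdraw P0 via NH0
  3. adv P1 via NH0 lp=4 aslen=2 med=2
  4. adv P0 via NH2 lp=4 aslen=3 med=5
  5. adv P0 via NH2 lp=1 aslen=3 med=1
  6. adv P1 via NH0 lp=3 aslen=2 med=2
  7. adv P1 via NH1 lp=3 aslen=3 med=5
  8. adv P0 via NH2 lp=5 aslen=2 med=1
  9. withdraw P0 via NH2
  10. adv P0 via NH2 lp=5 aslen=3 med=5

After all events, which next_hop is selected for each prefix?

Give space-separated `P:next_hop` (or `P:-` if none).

Op 1: best P0=NH0 P1=-
Op 2: best P0=- P1=-
Op 3: best P0=- P1=NH0
Op 4: best P0=NH2 P1=NH0
Op 5: best P0=NH2 P1=NH0
Op 6: best P0=NH2 P1=NH0
Op 7: best P0=NH2 P1=NH0
Op 8: best P0=NH2 P1=NH0
Op 9: best P0=- P1=NH0
Op 10: best P0=NH2 P1=NH0

Answer: P0:NH2 P1:NH0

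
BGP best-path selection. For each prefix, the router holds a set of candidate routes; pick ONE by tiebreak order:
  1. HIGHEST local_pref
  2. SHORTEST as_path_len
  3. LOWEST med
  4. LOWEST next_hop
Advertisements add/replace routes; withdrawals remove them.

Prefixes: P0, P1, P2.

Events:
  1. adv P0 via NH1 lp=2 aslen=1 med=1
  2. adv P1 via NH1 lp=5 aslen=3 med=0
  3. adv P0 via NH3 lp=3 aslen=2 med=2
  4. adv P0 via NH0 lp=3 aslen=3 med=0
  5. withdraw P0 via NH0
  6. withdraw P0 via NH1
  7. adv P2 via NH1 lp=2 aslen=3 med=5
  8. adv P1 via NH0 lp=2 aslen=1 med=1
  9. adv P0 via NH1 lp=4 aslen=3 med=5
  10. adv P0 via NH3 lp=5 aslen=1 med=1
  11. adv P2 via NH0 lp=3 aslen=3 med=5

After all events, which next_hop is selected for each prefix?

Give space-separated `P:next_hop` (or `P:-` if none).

Op 1: best P0=NH1 P1=- P2=-
Op 2: best P0=NH1 P1=NH1 P2=-
Op 3: best P0=NH3 P1=NH1 P2=-
Op 4: best P0=NH3 P1=NH1 P2=-
Op 5: best P0=NH3 P1=NH1 P2=-
Op 6: best P0=NH3 P1=NH1 P2=-
Op 7: best P0=NH3 P1=NH1 P2=NH1
Op 8: best P0=NH3 P1=NH1 P2=NH1
Op 9: best P0=NH1 P1=NH1 P2=NH1
Op 10: best P0=NH3 P1=NH1 P2=NH1
Op 11: best P0=NH3 P1=NH1 P2=NH0

Answer: P0:NH3 P1:NH1 P2:NH0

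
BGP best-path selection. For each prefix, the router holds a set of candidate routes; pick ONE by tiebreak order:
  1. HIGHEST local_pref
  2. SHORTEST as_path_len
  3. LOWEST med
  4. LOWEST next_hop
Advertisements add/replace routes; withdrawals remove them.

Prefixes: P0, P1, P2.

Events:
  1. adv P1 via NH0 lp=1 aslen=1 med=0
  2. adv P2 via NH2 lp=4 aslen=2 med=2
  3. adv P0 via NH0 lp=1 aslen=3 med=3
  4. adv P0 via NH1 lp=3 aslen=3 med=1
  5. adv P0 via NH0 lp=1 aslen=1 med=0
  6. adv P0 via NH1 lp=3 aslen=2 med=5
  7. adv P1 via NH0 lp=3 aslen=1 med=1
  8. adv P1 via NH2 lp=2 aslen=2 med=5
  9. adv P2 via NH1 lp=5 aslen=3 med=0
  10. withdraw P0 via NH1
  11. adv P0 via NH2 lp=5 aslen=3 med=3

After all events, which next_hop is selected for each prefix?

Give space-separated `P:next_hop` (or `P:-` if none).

Op 1: best P0=- P1=NH0 P2=-
Op 2: best P0=- P1=NH0 P2=NH2
Op 3: best P0=NH0 P1=NH0 P2=NH2
Op 4: best P0=NH1 P1=NH0 P2=NH2
Op 5: best P0=NH1 P1=NH0 P2=NH2
Op 6: best P0=NH1 P1=NH0 P2=NH2
Op 7: best P0=NH1 P1=NH0 P2=NH2
Op 8: best P0=NH1 P1=NH0 P2=NH2
Op 9: best P0=NH1 P1=NH0 P2=NH1
Op 10: best P0=NH0 P1=NH0 P2=NH1
Op 11: best P0=NH2 P1=NH0 P2=NH1

Answer: P0:NH2 P1:NH0 P2:NH1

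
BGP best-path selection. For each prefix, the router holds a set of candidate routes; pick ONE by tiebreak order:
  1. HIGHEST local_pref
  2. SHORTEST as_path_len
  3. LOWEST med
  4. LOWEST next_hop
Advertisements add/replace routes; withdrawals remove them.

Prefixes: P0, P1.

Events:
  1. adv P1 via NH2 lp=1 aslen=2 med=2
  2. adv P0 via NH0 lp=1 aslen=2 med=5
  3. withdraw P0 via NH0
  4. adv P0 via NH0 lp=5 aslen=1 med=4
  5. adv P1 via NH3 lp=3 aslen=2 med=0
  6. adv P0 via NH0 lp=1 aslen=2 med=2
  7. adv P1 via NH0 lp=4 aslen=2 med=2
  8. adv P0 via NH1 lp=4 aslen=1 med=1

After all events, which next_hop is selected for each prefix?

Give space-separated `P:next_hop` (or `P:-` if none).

Op 1: best P0=- P1=NH2
Op 2: best P0=NH0 P1=NH2
Op 3: best P0=- P1=NH2
Op 4: best P0=NH0 P1=NH2
Op 5: best P0=NH0 P1=NH3
Op 6: best P0=NH0 P1=NH3
Op 7: best P0=NH0 P1=NH0
Op 8: best P0=NH1 P1=NH0

Answer: P0:NH1 P1:NH0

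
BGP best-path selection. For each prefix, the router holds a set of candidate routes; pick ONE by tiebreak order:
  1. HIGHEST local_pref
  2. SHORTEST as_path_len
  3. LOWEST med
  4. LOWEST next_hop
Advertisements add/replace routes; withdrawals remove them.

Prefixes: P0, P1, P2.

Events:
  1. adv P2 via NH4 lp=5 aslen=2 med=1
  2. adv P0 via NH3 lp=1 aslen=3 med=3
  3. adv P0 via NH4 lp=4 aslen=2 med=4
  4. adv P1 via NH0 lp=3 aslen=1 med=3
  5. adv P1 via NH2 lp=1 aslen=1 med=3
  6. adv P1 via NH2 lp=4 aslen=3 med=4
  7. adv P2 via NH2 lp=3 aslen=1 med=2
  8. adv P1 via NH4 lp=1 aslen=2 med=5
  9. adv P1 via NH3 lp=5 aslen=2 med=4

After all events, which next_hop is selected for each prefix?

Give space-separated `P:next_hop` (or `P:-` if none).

Answer: P0:NH4 P1:NH3 P2:NH4

Derivation:
Op 1: best P0=- P1=- P2=NH4
Op 2: best P0=NH3 P1=- P2=NH4
Op 3: best P0=NH4 P1=- P2=NH4
Op 4: best P0=NH4 P1=NH0 P2=NH4
Op 5: best P0=NH4 P1=NH0 P2=NH4
Op 6: best P0=NH4 P1=NH2 P2=NH4
Op 7: best P0=NH4 P1=NH2 P2=NH4
Op 8: best P0=NH4 P1=NH2 P2=NH4
Op 9: best P0=NH4 P1=NH3 P2=NH4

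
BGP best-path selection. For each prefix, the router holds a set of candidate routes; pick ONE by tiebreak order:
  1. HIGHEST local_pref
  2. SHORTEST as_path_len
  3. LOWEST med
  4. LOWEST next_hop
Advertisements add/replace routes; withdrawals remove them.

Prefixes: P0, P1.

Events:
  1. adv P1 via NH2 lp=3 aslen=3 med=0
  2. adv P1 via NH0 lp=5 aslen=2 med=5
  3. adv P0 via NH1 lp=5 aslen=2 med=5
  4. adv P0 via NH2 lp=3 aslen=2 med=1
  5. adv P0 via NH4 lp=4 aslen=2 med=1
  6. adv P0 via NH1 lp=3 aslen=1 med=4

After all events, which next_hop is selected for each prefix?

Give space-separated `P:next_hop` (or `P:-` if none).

Op 1: best P0=- P1=NH2
Op 2: best P0=- P1=NH0
Op 3: best P0=NH1 P1=NH0
Op 4: best P0=NH1 P1=NH0
Op 5: best P0=NH1 P1=NH0
Op 6: best P0=NH4 P1=NH0

Answer: P0:NH4 P1:NH0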